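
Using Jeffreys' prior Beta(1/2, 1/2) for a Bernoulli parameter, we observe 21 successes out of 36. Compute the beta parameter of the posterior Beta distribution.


Conjugate update: Beta(0.5 + k, 0.5 + n - k).
k = 21, n - k = 15
Posterior beta = 0.5 + (n - k) = 0.5 + 15 = 15.5

15.5


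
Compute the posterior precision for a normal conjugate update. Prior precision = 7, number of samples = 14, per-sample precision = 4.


tau_post = tau_0 + n * tau
= 7 + 14 * 4 = 63

63


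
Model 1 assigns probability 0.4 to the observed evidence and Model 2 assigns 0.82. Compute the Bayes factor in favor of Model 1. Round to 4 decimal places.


BF = P(data|M1) / P(data|M2)
= 0.4 / 0.82 = 0.4878

0.4878


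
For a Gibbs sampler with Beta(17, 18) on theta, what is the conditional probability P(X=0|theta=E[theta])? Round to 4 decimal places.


E[theta] = 17/(17+18) = 0.4857
P(X=0|theta) = 1 - theta = 0.5143

0.5143


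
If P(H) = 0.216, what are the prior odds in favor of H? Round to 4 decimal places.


Prior odds = P(H) / (1 - P(H))
= 0.216 / 0.784
= 0.2755

0.2755


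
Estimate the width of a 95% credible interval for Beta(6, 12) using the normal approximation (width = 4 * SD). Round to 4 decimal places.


For Beta(a,b): Var = ab/((a+b)^2(a+b+1))
Var = 0.0117, SD = 0.1081
Approximate 95% CI width = 4 * 0.1081 = 0.4326

0.4326


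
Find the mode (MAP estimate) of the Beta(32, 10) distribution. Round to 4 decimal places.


For Beta(a,b) with a,b > 1:
Mode = (a-1)/(a+b-2) = (32-1)/(42-2)
= 31/40 = 0.775

0.775


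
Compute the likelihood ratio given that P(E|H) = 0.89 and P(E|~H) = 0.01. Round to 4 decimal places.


LR = P(E|H) / P(E|~H)
= 0.89 / 0.01 = 89.0

89.0


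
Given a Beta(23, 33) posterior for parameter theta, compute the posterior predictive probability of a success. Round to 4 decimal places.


For a Beta-Bernoulli model, the predictive probability is the mean:
P(success) = 23/(23+33) = 23/56 = 0.4107

0.4107


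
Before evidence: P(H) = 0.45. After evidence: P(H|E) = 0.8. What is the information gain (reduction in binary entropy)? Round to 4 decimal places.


Prior entropy = 0.9928
Posterior entropy = 0.7219
Information gain = 0.9928 - 0.7219 = 0.2708

0.2708


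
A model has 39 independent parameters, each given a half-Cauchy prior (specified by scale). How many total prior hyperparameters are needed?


Each half-Cauchy prior needs 1 hyperparameter (scale).
Total = 1 * 39 = 39

39


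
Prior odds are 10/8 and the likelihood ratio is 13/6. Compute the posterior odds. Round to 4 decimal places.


Posterior odds = prior odds * likelihood ratio
= (10/8) * (13/6)
= 130 / 48
= 2.7083

2.7083


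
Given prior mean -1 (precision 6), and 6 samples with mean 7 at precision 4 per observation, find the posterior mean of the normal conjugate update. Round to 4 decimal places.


The posterior mean is a precision-weighted average of prior and data.
Post. prec. = 6 + 24 = 30
Post. mean = (-6 + 168)/30 = 162/30 = 5.4

5.4


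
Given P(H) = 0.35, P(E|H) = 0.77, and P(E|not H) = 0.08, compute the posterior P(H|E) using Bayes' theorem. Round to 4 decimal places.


By Bayes' theorem: P(H|E) = P(E|H)*P(H) / P(E)
P(E) = P(E|H)*P(H) + P(E|not H)*P(not H)
P(E) = 0.77*0.35 + 0.08*0.65 = 0.3215
P(H|E) = 0.77*0.35 / 0.3215 = 0.8383

0.8383


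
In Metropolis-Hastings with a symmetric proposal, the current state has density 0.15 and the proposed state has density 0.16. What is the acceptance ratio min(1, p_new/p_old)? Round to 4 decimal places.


Ratio = p_new / p_old = 0.16 / 0.15 = 1.0667
Acceptance = min(1, 1.0667) = 1.0

1.0


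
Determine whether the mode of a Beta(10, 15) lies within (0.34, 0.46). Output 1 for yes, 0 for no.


First find the mode: (a-1)/(a+b-2) = 0.3913
Is 0.3913 in (0.34, 0.46)? 1

1


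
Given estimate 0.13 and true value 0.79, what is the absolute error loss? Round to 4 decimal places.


Absolute error = |estimate - true|
= |-0.66| = 0.66

0.66


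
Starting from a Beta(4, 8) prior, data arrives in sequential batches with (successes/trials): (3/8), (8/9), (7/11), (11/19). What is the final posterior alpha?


In sequential Bayesian updating, we sum all successes.
Total successes = 29
Final alpha = 4 + 29 = 33

33


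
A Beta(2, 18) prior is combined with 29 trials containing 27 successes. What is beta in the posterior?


In conjugate updating:
beta_posterior = beta_prior + (n - k)
= 18 + (29 - 27)
= 18 + 2 = 20

20


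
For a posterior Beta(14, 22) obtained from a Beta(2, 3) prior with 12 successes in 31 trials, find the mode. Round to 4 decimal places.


Mode = (alpha - 1) / (alpha + beta - 2)
= 13 / 34
= 0.3824

0.3824


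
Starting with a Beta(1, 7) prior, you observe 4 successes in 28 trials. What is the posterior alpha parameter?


For a Beta-Binomial conjugate model:
Posterior alpha = prior alpha + number of successes
= 1 + 4 = 5

5


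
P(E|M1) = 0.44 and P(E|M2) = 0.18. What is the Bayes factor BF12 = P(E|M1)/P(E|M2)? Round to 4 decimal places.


Bayes factor BF12 = P(E|M1) / P(E|M2)
= 0.44 / 0.18
= 2.4444

2.4444


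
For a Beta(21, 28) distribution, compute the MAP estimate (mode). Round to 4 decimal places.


MAP = mode = (a-1)/(a+b-2)
= (21-1)/(21+28-2)
= 20/47 = 0.4255

0.4255


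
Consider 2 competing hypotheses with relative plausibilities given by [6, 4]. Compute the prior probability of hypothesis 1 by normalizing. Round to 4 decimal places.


Sum of weights = 6 + 4 = 10
Normalized prior for H1 = 6 / 10
= 0.6

0.6


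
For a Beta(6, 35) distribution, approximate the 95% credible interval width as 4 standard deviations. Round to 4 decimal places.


Variance of Beta(a,b) = ab / ((a+b)^2 * (a+b+1))
= 6*35 / ((41)^2 * 42)
= 0.003
SD = sqrt(0.003) = 0.0545
Width = 4 * SD = 0.2182

0.2182


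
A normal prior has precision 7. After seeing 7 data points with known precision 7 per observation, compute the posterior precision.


In the conjugate normal model, precisions add:
tau_posterior = tau_prior + n * tau_data
= 7 + 7*7 = 56

56


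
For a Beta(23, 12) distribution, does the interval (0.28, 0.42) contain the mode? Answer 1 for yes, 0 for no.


Mode of Beta(a,b) = (a-1)/(a+b-2)
= (23-1)/(23+12-2) = 0.6667
Check: 0.28 <= 0.6667 <= 0.42?
Result: 0

0


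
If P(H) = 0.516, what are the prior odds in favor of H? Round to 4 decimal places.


Prior odds = P(H) / (1 - P(H))
= 0.516 / 0.484
= 1.0661

1.0661


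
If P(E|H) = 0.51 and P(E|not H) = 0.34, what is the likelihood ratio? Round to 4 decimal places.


Likelihood ratio = P(E|H) / P(E|not H)
= 0.51 / 0.34
= 1.5

1.5


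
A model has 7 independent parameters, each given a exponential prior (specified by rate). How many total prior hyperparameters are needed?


Each exponential prior needs 1 hyperparameter (rate).
Total = 1 * 7 = 7

7


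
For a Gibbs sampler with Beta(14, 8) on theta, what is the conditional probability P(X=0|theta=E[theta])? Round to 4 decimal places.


E[theta] = 14/(14+8) = 0.6364
P(X=0|theta) = 1 - theta = 0.3636

0.3636


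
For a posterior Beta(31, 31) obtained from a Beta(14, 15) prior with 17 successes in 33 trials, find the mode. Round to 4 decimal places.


Mode = (alpha - 1) / (alpha + beta - 2)
= 30 / 60
= 0.5

0.5


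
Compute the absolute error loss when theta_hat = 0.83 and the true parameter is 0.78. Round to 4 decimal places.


L = |theta_hat - theta_true|
= |0.83 - 0.78| = 0.05

0.05


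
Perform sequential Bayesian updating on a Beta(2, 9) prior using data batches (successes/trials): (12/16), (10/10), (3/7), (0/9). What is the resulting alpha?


Accumulate successes: 25
Posterior alpha = prior alpha + sum of successes
= 2 + 25 = 27

27


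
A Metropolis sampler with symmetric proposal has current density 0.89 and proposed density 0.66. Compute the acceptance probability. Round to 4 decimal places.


For symmetric proposals, acceptance = min(1, pi(x*)/pi(x))
= min(1, 0.66/0.89)
= min(1, 0.7416) = 0.7416

0.7416


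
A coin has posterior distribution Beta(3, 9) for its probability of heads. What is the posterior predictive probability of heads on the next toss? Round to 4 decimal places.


Posterior predictive = E[theta] = alpha/(alpha+beta)
= 3/12
= 0.25

0.25


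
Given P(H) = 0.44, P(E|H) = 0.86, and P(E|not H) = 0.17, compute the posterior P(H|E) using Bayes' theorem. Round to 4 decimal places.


By Bayes' theorem: P(H|E) = P(E|H)*P(H) / P(E)
P(E) = P(E|H)*P(H) + P(E|not H)*P(not H)
P(E) = 0.86*0.44 + 0.17*0.56 = 0.4736
P(H|E) = 0.86*0.44 / 0.4736 = 0.799

0.799


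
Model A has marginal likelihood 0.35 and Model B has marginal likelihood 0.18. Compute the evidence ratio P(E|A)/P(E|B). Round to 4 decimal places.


Evidence ratio = P(E|A) / P(E|B)
= 0.35 / 0.18
= 1.9444

1.9444


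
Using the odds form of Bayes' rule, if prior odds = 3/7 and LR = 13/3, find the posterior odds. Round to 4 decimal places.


Bayes' rule in odds form: posterior odds = prior odds * LR
= (3 * 13) / (7 * 3)
= 39/21 = 1.8571

1.8571


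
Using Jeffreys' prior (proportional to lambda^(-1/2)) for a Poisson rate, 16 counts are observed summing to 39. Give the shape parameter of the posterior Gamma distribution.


Conjugate update: Gamma(prior_shape + S, prior_rate + n).
Prior shape = 0.5, prior rate = 0.
Posterior shape = 0.5 + S = 0.5 + 39 = 39.5

39.5


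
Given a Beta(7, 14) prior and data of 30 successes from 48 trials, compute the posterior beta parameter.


Number of failures = 48 - 30 = 18
Posterior beta = 14 + 18 = 32

32


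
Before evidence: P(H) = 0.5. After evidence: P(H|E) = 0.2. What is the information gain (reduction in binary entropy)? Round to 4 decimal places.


Prior entropy = 1.0
Posterior entropy = 0.7219
Information gain = 1.0 - 0.7219 = 0.2781

0.2781


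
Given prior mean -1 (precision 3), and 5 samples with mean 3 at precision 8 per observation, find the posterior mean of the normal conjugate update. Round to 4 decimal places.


The posterior mean is a precision-weighted average of prior and data.
Post. prec. = 3 + 40 = 43
Post. mean = (-3 + 120)/43 = 117/43 = 2.7209

2.7209


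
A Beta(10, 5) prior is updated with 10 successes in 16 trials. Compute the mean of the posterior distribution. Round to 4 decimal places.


After update: Beta(20, 11)
Mean = 20 / (20 + 11) = 20 / 31
= 0.6452

0.6452


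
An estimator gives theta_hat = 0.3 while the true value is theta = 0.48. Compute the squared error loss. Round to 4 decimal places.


The squared error loss is (theta_hat - theta)^2
= (0.3 - 0.48)^2
= (-0.18)^2 = 0.0324

0.0324


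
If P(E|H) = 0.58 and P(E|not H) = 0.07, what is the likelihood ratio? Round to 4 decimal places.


Likelihood ratio = P(E|H) / P(E|not H)
= 0.58 / 0.07
= 8.2857

8.2857


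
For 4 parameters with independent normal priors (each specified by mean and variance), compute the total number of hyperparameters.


A normal prior has 2 hyperparameters per parameter.
Total = 4 * 2 = 8

8


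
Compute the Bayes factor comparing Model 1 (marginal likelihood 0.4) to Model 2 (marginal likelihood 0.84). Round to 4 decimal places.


BF12 = marginal likelihood of M1 / marginal likelihood of M2
= 0.4/0.84
= 0.4762

0.4762


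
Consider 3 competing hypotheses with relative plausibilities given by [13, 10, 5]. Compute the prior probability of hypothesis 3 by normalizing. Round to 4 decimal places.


Sum of weights = 13 + 10 + 5 = 28
Normalized prior for H3 = 5 / 28
= 0.1786

0.1786


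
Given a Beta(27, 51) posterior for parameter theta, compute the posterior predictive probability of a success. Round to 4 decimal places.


For a Beta-Bernoulli model, the predictive probability is the mean:
P(success) = 27/(27+51) = 27/78 = 0.3462

0.3462


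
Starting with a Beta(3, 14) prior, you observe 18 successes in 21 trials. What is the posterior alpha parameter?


For a Beta-Binomial conjugate model:
Posterior alpha = prior alpha + number of successes
= 3 + 18 = 21

21


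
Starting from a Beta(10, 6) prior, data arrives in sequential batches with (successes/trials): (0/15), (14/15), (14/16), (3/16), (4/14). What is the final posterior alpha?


In sequential Bayesian updating, we sum all successes.
Total successes = 35
Final alpha = 10 + 35 = 45

45


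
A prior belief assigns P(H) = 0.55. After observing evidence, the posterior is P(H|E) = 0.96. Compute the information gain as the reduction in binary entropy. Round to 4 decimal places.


H(prior) = -0.55*log2(0.55) - 0.45*log2(0.45)
= 0.9928
H(post) = -0.96*log2(0.96) - 0.04*log2(0.04)
= 0.2423
IG = 0.9928 - 0.2423 = 0.7505

0.7505


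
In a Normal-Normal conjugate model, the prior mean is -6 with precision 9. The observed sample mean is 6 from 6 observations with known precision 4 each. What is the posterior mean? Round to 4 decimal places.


Posterior precision = tau0 + n*tau = 9 + 6*4 = 33
Posterior mean = (tau0*mu0 + n*tau*xbar) / posterior_precision
= (9*-6 + 6*4*6) / 33
= 90 / 33 = 2.7273

2.7273


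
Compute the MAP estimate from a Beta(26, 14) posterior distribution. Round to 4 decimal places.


MAP = mode of Beta distribution
= (alpha - 1)/(alpha + beta - 2)
= (26-1)/(26+14-2)
= 25/38 = 0.6579

0.6579


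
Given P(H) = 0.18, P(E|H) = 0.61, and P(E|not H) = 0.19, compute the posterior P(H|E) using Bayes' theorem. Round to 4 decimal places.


By Bayes' theorem: P(H|E) = P(E|H)*P(H) / P(E)
P(E) = P(E|H)*P(H) + P(E|not H)*P(not H)
P(E) = 0.61*0.18 + 0.19*0.82 = 0.2656
P(H|E) = 0.61*0.18 / 0.2656 = 0.4134

0.4134


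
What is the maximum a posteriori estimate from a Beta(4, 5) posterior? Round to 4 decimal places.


The MAP estimate equals the mode of the distribution.
Mode of Beta(a,b) = (a-1)/(a+b-2)
= 3/7
= 0.4286

0.4286


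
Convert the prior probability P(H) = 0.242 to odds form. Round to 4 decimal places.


P(not H) = 1 - 0.242 = 0.758
Odds = 0.242 / 0.758 = 0.3193

0.3193


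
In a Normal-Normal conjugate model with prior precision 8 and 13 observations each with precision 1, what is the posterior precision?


Posterior precision = prior precision + n * observation precision
= 8 + 13 * 1
= 8 + 13 = 21

21


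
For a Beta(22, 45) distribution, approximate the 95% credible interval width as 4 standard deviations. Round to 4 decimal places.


Variance of Beta(a,b) = ab / ((a+b)^2 * (a+b+1))
= 22*45 / ((67)^2 * 68)
= 0.0032
SD = sqrt(0.0032) = 0.0569
Width = 4 * SD = 0.2278

0.2278


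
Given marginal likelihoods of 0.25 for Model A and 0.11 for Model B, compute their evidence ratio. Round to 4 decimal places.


Ratio = ML(A) / ML(B) = 0.25/0.11
= 2.2727

2.2727


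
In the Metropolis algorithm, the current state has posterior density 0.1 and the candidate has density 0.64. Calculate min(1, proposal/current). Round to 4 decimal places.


Ratio = 0.64/0.1 = 6.4
Acceptance probability = min(1, 6.4)
= 1.0

1.0


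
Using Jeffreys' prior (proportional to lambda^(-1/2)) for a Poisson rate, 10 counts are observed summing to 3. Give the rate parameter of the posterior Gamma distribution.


Conjugate update: Gamma(prior_shape + S, prior_rate + n).
Prior shape = 0.5, prior rate = 0.
Posterior rate = 0 + n = 10

10.0


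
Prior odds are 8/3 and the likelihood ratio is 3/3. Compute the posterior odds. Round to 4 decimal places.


Posterior odds = prior odds * likelihood ratio
= (8/3) * (3/3)
= 24 / 9
= 2.6667

2.6667


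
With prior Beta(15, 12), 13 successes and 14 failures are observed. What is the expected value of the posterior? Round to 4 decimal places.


Posterior = Beta(28, 26)
E[theta] = alpha/(alpha+beta)
= 28/54 = 0.5185

0.5185


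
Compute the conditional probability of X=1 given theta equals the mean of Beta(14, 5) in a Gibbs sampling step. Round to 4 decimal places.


Mean of Beta(14, 5) = 0.7368
P(X=1 | theta=0.7368) = 0.7368

0.7368


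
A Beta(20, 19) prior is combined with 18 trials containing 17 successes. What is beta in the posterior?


In conjugate updating:
beta_posterior = beta_prior + (n - k)
= 19 + (18 - 17)
= 19 + 1 = 20

20


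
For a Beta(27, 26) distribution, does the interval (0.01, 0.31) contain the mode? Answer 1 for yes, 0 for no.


Mode of Beta(a,b) = (a-1)/(a+b-2)
= (27-1)/(27+26-2) = 0.5098
Check: 0.01 <= 0.5098 <= 0.31?
Result: 0

0


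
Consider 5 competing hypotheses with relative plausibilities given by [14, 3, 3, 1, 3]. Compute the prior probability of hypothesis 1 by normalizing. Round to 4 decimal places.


Sum of weights = 14 + 3 + 3 + 1 + 3 = 24
Normalized prior for H1 = 14 / 24
= 0.5833

0.5833


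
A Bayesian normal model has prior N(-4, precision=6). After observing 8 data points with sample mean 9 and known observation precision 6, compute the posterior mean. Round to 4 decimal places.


Posterior mean = (prior_precision * prior_mean + n * data_precision * data_mean) / (prior_precision + n * data_precision)
Numerator = 6*-4 + 8*6*9 = 408
Denominator = 6 + 8*6 = 54
Posterior mean = 7.5556

7.5556


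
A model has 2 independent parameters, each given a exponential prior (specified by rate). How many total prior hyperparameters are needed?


Each exponential prior needs 1 hyperparameter (rate).
Total = 1 * 2 = 2

2


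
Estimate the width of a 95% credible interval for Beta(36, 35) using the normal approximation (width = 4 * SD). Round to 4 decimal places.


For Beta(a,b): Var = ab/((a+b)^2(a+b+1))
Var = 0.0035, SD = 0.0589
Approximate 95% CI width = 4 * 0.0589 = 0.2357

0.2357


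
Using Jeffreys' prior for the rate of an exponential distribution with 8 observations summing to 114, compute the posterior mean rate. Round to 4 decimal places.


Jeffreys' prior leads to posterior Gamma(8, 114).
Mean = 8/114 = 0.0702

0.0702


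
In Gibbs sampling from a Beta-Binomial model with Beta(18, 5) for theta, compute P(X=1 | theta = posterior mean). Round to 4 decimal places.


Posterior mean = alpha/(alpha+beta) = 18/23 = 0.7826
P(X=1|theta=mean) = theta = 0.7826

0.7826


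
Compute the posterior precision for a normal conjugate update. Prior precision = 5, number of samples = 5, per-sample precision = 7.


tau_post = tau_0 + n * tau
= 5 + 5 * 7 = 40

40


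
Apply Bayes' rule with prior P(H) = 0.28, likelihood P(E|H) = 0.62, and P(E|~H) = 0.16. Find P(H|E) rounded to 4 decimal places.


Step 1: Compute marginal P(E) = P(E|H)P(H) + P(E|~H)P(~H)
= 0.62*0.28 + 0.16*0.72 = 0.2888
Step 2: P(H|E) = P(E|H)P(H)/P(E) = 0.1736/0.2888
= 0.6011

0.6011


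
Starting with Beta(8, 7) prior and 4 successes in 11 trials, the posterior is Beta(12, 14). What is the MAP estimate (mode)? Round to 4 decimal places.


The mode of Beta(a, b) when a > 1 and b > 1 is (a-1)/(a+b-2)
= (12 - 1) / (12 + 14 - 2)
= 11 / 24
= 0.4583

0.4583


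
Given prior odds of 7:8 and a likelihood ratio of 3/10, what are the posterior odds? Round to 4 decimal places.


Posterior odds = prior odds * LR
Prior odds = 7/8 = 0.875
LR = 3/10 = 0.3
Posterior odds = 0.875 * 0.3 = 0.2625

0.2625


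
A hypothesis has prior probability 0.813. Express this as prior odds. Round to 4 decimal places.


Odds = P(H) / P(not H) = 0.813 / 0.187
= 4.3476

4.3476


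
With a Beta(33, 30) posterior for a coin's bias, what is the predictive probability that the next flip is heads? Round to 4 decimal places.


The predictive probability equals the posterior mean.
P(next = heads) = alpha / (alpha + beta)
= 33 / 63 = 0.5238

0.5238


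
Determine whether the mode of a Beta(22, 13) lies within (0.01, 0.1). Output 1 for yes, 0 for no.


First find the mode: (a-1)/(a+b-2) = 0.6364
Is 0.6364 in (0.01, 0.1)? 0

0


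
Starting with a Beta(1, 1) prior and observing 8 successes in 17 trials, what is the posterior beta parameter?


Posterior beta = prior beta + failures
Failures = 17 - 8 = 9
beta_post = 1 + 9 = 10

10


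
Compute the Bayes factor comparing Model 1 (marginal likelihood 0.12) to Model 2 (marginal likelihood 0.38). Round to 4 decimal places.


BF12 = marginal likelihood of M1 / marginal likelihood of M2
= 0.12/0.38
= 0.3158

0.3158


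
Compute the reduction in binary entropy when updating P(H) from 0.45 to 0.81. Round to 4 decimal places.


H_before = -p*log2(p) - (1-p)*log2(1-p) for p=0.45: 0.9928
H_after for p=0.81: 0.7015
Reduction = 0.9928 - 0.7015 = 0.2913

0.2913


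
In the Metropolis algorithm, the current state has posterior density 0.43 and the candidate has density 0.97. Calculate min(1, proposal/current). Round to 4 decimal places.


Ratio = 0.97/0.43 = 2.2558
Acceptance probability = min(1, 2.2558)
= 1.0

1.0


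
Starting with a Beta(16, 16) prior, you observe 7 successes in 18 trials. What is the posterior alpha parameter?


For a Beta-Binomial conjugate model:
Posterior alpha = prior alpha + number of successes
= 16 + 7 = 23

23


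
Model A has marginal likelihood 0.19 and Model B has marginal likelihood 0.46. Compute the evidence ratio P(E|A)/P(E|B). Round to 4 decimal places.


Evidence ratio = P(E|A) / P(E|B)
= 0.19 / 0.46
= 0.413

0.413


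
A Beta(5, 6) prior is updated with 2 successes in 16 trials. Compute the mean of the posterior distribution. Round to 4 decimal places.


After update: Beta(7, 20)
Mean = 7 / (7 + 20) = 7 / 27
= 0.2593

0.2593


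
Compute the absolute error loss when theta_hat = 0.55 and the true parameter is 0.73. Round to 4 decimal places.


L = |theta_hat - theta_true|
= |0.55 - 0.73| = 0.18

0.18


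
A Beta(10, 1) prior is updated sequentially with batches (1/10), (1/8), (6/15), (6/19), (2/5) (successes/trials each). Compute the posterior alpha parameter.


Sequential conjugate updating is equivalent to a single batch update.
Total successes across all batches = 16
alpha_posterior = alpha_prior + total_successes = 10 + 16
= 26

26


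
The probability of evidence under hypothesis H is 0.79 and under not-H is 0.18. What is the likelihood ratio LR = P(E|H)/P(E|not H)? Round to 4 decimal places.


LR = 0.79 / 0.18
= 4.3889

4.3889


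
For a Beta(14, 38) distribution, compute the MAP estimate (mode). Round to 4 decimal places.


MAP = mode = (a-1)/(a+b-2)
= (14-1)/(14+38-2)
= 13/50 = 0.26

0.26


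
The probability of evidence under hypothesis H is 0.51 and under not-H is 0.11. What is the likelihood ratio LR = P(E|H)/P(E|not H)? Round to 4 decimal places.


LR = 0.51 / 0.11
= 4.6364

4.6364


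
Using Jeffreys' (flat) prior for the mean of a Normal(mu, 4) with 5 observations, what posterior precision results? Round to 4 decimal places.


Flat prior means prior precision is 0.
Posterior precision = n / sigma^2 = 5/4 = 1.25

1.25


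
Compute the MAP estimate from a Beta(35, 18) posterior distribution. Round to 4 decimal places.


MAP = mode of Beta distribution
= (alpha - 1)/(alpha + beta - 2)
= (35-1)/(35+18-2)
= 34/51 = 0.6667

0.6667


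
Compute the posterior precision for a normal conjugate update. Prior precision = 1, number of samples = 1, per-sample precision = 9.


tau_post = tau_0 + n * tau
= 1 + 1 * 9 = 10

10


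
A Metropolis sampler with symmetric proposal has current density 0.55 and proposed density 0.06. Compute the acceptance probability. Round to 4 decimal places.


For symmetric proposals, acceptance = min(1, pi(x*)/pi(x))
= min(1, 0.06/0.55)
= min(1, 0.1091) = 0.1091

0.1091


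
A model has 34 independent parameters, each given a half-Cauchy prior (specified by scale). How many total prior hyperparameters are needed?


Each half-Cauchy prior needs 1 hyperparameter (scale).
Total = 1 * 34 = 34

34


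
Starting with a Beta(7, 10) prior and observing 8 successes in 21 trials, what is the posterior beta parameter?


Posterior beta = prior beta + failures
Failures = 21 - 8 = 13
beta_post = 10 + 13 = 23

23


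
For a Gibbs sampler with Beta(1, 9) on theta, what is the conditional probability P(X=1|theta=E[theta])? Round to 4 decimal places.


E[theta] = 1/(1+9) = 0.1
P(X=1|theta) = theta = 0.1

0.1


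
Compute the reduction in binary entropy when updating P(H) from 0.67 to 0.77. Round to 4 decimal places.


H_before = -p*log2(p) - (1-p)*log2(1-p) for p=0.67: 0.9149
H_after for p=0.77: 0.778
Reduction = 0.9149 - 0.778 = 0.1369

0.1369


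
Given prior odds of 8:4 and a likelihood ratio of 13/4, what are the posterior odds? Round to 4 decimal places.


Posterior odds = prior odds * LR
Prior odds = 8/4 = 2.0
LR = 13/4 = 3.25
Posterior odds = 2.0 * 3.25 = 6.5

6.5


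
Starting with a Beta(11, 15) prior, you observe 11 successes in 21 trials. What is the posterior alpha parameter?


For a Beta-Binomial conjugate model:
Posterior alpha = prior alpha + number of successes
= 11 + 11 = 22

22


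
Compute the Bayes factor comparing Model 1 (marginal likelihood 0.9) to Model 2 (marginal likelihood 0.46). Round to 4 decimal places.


BF12 = marginal likelihood of M1 / marginal likelihood of M2
= 0.9/0.46
= 1.9565

1.9565


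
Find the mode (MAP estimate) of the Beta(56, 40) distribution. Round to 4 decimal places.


For Beta(a,b) with a,b > 1:
Mode = (a-1)/(a+b-2) = (56-1)/(96-2)
= 55/94 = 0.5851

0.5851


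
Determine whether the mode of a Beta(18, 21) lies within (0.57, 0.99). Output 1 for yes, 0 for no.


First find the mode: (a-1)/(a+b-2) = 0.4595
Is 0.4595 in (0.57, 0.99)? 0

0


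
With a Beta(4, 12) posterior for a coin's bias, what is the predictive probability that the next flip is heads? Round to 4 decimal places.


The predictive probability equals the posterior mean.
P(next = heads) = alpha / (alpha + beta)
= 4 / 16 = 0.25

0.25


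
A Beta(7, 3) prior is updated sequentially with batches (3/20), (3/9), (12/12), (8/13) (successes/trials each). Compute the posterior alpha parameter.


Sequential conjugate updating is equivalent to a single batch update.
Total successes across all batches = 26
alpha_posterior = alpha_prior + total_successes = 7 + 26
= 33

33


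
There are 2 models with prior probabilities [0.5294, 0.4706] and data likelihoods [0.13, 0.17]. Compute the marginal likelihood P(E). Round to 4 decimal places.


P(E) = sum over models of P(M_i) * P(E|M_i)
= 0.5294*0.13 + 0.4706*0.17
= 0.1488

0.1488


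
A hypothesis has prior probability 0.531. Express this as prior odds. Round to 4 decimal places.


Odds = P(H) / P(not H) = 0.531 / 0.469
= 1.1322

1.1322


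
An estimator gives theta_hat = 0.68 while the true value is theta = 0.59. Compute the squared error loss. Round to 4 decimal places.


The squared error loss is (theta_hat - theta)^2
= (0.68 - 0.59)^2
= (0.09)^2 = 0.0081

0.0081


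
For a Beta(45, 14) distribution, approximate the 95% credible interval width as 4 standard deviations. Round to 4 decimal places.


Variance of Beta(a,b) = ab / ((a+b)^2 * (a+b+1))
= 45*14 / ((59)^2 * 60)
= 0.003
SD = sqrt(0.003) = 0.0549
Width = 4 * SD = 0.2197

0.2197


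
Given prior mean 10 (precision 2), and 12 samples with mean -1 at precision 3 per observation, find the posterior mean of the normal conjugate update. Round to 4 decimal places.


The posterior mean is a precision-weighted average of prior and data.
Post. prec. = 2 + 36 = 38
Post. mean = (20 + -36)/38 = -16/38 = -0.4211

-0.4211


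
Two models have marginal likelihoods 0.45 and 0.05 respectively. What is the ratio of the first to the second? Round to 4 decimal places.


Evidence ratio = 0.45 / 0.05
= 9.0

9.0


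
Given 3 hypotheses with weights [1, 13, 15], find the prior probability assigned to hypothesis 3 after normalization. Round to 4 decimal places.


To normalize, divide each weight by the sum of all weights.
Sum = 29
Prior(H3) = 15/29 = 0.5172

0.5172


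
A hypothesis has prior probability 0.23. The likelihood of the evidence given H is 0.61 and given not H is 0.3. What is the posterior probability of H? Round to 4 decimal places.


Using Bayes' theorem:
P(E) = 0.23 * 0.61 + 0.77 * 0.3
P(E) = 0.3713
P(H|E) = (0.23 * 0.61) / 0.3713 = 0.3779

0.3779


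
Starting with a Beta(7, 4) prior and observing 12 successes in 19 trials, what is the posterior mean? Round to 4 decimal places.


Posterior parameters: alpha = 7 + 12 = 19
beta = 4 + 7 = 11
Posterior mean = alpha / (alpha + beta) = 19 / 30
= 0.6333

0.6333


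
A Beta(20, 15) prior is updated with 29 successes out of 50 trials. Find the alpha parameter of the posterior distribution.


In the Beta-Binomial conjugate update:
alpha_post = alpha_prior + successes
= 20 + 29
= 49

49


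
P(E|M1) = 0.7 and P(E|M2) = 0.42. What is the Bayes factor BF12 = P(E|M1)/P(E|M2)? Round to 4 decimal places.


Bayes factor BF12 = P(E|M1) / P(E|M2)
= 0.7 / 0.42
= 1.6667

1.6667


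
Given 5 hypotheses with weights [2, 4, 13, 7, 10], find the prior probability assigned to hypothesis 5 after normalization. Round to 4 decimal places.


To normalize, divide each weight by the sum of all weights.
Sum = 36
Prior(H5) = 10/36 = 0.2778

0.2778


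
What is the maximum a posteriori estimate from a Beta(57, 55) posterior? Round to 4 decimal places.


The MAP estimate equals the mode of the distribution.
Mode of Beta(a,b) = (a-1)/(a+b-2)
= 56/110
= 0.5091

0.5091


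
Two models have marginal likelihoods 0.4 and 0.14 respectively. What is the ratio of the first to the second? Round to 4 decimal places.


Evidence ratio = 0.4 / 0.14
= 2.8571

2.8571


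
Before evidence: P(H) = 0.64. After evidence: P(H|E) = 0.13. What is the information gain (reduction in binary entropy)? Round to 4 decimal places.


Prior entropy = 0.9427
Posterior entropy = 0.5574
Information gain = 0.9427 - 0.5574 = 0.3852

0.3852


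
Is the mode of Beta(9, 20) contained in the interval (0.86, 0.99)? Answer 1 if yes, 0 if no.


Mode = (a-1)/(a+b-2) = 8/27 = 0.2963
Interval: (0.86, 0.99)
Contains mode? 0

0


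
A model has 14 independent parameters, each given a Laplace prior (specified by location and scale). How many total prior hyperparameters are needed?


Each Laplace prior needs 2 hyperparameters (location and scale).
Total = 2 * 14 = 28

28


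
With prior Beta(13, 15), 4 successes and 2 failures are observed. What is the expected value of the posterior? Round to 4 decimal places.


Posterior = Beta(17, 17)
E[theta] = alpha/(alpha+beta)
= 17/34 = 0.5

0.5


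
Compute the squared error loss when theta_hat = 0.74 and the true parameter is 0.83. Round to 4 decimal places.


L = (theta_hat - theta_true)^2
= (0.74 - 0.83)^2
= -0.09^2 = 0.0081

0.0081


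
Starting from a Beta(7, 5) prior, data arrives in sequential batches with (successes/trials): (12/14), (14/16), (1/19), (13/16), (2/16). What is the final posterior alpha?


In sequential Bayesian updating, we sum all successes.
Total successes = 42
Final alpha = 7 + 42 = 49

49


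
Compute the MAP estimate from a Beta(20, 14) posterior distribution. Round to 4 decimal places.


MAP = mode of Beta distribution
= (alpha - 1)/(alpha + beta - 2)
= (20-1)/(20+14-2)
= 19/32 = 0.5938

0.5938


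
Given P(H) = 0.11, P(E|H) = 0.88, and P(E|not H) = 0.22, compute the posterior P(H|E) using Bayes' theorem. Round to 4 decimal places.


By Bayes' theorem: P(H|E) = P(E|H)*P(H) / P(E)
P(E) = P(E|H)*P(H) + P(E|not H)*P(not H)
P(E) = 0.88*0.11 + 0.22*0.89 = 0.2926
P(H|E) = 0.88*0.11 / 0.2926 = 0.3308

0.3308


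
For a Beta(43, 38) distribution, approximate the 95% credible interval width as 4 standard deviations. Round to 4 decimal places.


Variance of Beta(a,b) = ab / ((a+b)^2 * (a+b+1))
= 43*38 / ((81)^2 * 82)
= 0.003
SD = sqrt(0.003) = 0.0551
Width = 4 * SD = 0.2204

0.2204


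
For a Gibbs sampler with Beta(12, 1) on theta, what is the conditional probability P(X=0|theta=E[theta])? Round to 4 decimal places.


E[theta] = 12/(12+1) = 0.9231
P(X=0|theta) = 1 - theta = 0.0769

0.0769


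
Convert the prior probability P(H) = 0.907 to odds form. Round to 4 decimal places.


P(not H) = 1 - 0.907 = 0.093
Odds = 0.907 / 0.093 = 9.7527

9.7527


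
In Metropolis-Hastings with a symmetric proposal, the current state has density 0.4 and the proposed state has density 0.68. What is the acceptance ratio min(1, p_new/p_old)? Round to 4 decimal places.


Ratio = p_new / p_old = 0.68 / 0.4 = 1.7
Acceptance = min(1, 1.7) = 1.0

1.0


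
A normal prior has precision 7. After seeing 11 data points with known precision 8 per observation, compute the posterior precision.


In the conjugate normal model, precisions add:
tau_posterior = tau_prior + n * tau_data
= 7 + 11*8 = 95

95


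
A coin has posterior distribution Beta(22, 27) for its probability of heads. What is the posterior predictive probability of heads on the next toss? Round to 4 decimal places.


Posterior predictive = E[theta] = alpha/(alpha+beta)
= 22/49
= 0.449

0.449


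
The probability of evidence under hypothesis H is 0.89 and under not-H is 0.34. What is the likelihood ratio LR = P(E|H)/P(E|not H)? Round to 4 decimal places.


LR = 0.89 / 0.34
= 2.6176

2.6176


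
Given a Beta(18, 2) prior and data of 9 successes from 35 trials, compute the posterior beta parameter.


Number of failures = 35 - 9 = 26
Posterior beta = 2 + 26 = 28

28


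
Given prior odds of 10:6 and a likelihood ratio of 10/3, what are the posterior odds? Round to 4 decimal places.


Posterior odds = prior odds * LR
Prior odds = 10/6 = 1.6667
LR = 10/3 = 3.3333
Posterior odds = 1.6667 * 3.3333 = 5.5556

5.5556


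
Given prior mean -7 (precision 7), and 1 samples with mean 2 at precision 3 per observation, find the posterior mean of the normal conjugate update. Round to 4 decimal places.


The posterior mean is a precision-weighted average of prior and data.
Post. prec. = 7 + 3 = 10
Post. mean = (-49 + 6)/10 = -43/10 = -4.3

-4.3


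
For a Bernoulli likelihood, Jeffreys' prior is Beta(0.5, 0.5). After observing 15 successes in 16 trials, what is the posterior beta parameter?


Jeffreys' prior for Bernoulli is Beta(0.5, 0.5).
Posterior is Beta(0.5 + k, 0.5 + n - k).
Posterior beta = 0.5 + (n - k) = 0.5 + 1 = 1.5

1.5


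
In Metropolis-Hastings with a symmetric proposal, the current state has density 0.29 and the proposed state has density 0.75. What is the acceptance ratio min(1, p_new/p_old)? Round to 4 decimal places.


Ratio = p_new / p_old = 0.75 / 0.29 = 2.5862
Acceptance = min(1, 2.5862) = 1.0

1.0


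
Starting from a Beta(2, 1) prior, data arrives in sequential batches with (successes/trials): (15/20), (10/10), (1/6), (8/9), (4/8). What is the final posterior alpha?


In sequential Bayesian updating, we sum all successes.
Total successes = 38
Final alpha = 2 + 38 = 40

40


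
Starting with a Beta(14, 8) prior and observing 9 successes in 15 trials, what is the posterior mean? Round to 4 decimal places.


Posterior parameters: alpha = 14 + 9 = 23
beta = 8 + 6 = 14
Posterior mean = alpha / (alpha + beta) = 23 / 37
= 0.6216

0.6216


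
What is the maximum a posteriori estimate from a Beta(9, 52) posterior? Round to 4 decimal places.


The MAP estimate equals the mode of the distribution.
Mode of Beta(a,b) = (a-1)/(a+b-2)
= 8/59
= 0.1356

0.1356


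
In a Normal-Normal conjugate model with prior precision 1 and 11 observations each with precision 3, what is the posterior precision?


Posterior precision = prior precision + n * observation precision
= 1 + 11 * 3
= 1 + 33 = 34

34


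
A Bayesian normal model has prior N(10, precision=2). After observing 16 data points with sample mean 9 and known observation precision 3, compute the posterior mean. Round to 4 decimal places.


Posterior mean = (prior_precision * prior_mean + n * data_precision * data_mean) / (prior_precision + n * data_precision)
Numerator = 2*10 + 16*3*9 = 452
Denominator = 2 + 16*3 = 50
Posterior mean = 9.04

9.04


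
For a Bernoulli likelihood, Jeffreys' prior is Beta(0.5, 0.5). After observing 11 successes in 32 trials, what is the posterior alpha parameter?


Jeffreys' prior for Bernoulli is Beta(0.5, 0.5).
Posterior is Beta(0.5 + k, 0.5 + n - k).
Posterior alpha = 0.5 + k = 0.5 + 11 = 11.5

11.5


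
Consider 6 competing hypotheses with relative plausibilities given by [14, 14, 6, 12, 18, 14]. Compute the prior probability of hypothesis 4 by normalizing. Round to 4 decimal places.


Sum of weights = 14 + 14 + 6 + 12 + 18 + 14 = 78
Normalized prior for H4 = 12 / 78
= 0.1538

0.1538


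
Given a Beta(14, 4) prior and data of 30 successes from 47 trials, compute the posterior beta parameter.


Number of failures = 47 - 30 = 17
Posterior beta = 4 + 17 = 21

21


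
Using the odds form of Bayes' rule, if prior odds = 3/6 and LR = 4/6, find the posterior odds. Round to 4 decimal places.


Bayes' rule in odds form: posterior odds = prior odds * LR
= (3 * 4) / (6 * 6)
= 12/36 = 0.3333

0.3333


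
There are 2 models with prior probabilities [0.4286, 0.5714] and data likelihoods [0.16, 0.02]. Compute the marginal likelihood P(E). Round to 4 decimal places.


P(E) = sum over models of P(M_i) * P(E|M_i)
= 0.4286*0.16 + 0.5714*0.02
= 0.08

0.08


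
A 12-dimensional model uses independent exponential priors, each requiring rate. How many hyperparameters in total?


Per parameter: 1 (rate).
Total = 12 * 1 = 12

12


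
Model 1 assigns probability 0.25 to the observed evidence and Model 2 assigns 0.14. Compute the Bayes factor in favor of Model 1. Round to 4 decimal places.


BF = P(data|M1) / P(data|M2)
= 0.25 / 0.14 = 1.7857

1.7857


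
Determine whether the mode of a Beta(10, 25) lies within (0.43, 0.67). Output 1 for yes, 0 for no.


First find the mode: (a-1)/(a+b-2) = 0.2727
Is 0.2727 in (0.43, 0.67)? 0

0


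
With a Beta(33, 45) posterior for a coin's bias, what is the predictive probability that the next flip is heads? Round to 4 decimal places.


The predictive probability equals the posterior mean.
P(next = heads) = alpha / (alpha + beta)
= 33 / 78 = 0.4231

0.4231


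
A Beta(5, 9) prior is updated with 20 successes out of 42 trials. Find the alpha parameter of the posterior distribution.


In the Beta-Binomial conjugate update:
alpha_post = alpha_prior + successes
= 5 + 20
= 25

25


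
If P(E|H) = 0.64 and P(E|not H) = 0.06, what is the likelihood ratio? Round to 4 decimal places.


Likelihood ratio = P(E|H) / P(E|not H)
= 0.64 / 0.06
= 10.6667

10.6667


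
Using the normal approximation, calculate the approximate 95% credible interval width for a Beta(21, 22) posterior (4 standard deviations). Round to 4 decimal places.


Var(Beta) = 21*22/(43^2 * 44) = 0.0057
SD = 0.0754
Width ~ 4*SD = 0.3014

0.3014


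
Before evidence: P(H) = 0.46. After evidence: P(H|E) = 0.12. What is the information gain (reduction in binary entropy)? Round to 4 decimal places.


Prior entropy = 0.9954
Posterior entropy = 0.5294
Information gain = 0.9954 - 0.5294 = 0.466

0.466


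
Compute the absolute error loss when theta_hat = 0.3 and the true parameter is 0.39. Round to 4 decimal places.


L = |theta_hat - theta_true|
= |0.3 - 0.39| = 0.09

0.09


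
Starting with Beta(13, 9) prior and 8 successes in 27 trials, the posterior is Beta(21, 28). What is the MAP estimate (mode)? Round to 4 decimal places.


The mode of Beta(a, b) when a > 1 and b > 1 is (a-1)/(a+b-2)
= (21 - 1) / (21 + 28 - 2)
= 20 / 47
= 0.4255

0.4255


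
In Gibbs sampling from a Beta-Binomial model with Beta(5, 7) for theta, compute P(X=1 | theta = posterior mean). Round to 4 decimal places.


Posterior mean = alpha/(alpha+beta) = 5/12 = 0.4167
P(X=1|theta=mean) = theta = 0.4167

0.4167


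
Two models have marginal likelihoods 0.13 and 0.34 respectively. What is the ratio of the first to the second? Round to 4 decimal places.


Evidence ratio = 0.13 / 0.34
= 0.3824

0.3824
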